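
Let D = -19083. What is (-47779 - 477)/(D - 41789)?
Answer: 6032/7609 ≈ 0.79275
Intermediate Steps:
(-47779 - 477)/(D - 41789) = (-47779 - 477)/(-19083 - 41789) = -48256/(-60872) = -48256*(-1/60872) = 6032/7609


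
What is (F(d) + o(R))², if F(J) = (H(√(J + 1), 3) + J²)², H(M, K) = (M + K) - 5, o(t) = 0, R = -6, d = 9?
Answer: (79 + √10)⁴ ≈ 4.5571e+7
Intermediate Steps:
H(M, K) = -5 + K + M (H(M, K) = (K + M) - 5 = -5 + K + M)
F(J) = (-2 + J² + √(1 + J))² (F(J) = ((-5 + 3 + √(J + 1)) + J²)² = ((-5 + 3 + √(1 + J)) + J²)² = ((-2 + √(1 + J)) + J²)² = (-2 + J² + √(1 + J))²)
(F(d) + o(R))² = ((-2 + 9² + √(1 + 9))² + 0)² = ((-2 + 81 + √10)² + 0)² = ((79 + √10)² + 0)² = ((79 + √10)²)² = (79 + √10)⁴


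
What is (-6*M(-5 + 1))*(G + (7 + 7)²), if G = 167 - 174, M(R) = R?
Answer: 4536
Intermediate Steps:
G = -7
(-6*M(-5 + 1))*(G + (7 + 7)²) = (-6*(-5 + 1))*(-7 + (7 + 7)²) = (-6*(-4))*(-7 + 14²) = 24*(-7 + 196) = 24*189 = 4536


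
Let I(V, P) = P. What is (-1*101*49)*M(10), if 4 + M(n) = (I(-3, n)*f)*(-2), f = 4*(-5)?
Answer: -1959804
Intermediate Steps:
f = -20
M(n) = -4 + 40*n (M(n) = -4 + (n*(-20))*(-2) = -4 - 20*n*(-2) = -4 + 40*n)
(-1*101*49)*M(10) = (-1*101*49)*(-4 + 40*10) = (-101*49)*(-4 + 400) = -4949*396 = -1959804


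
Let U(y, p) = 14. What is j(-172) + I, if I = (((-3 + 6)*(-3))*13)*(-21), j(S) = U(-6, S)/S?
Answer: 211295/86 ≈ 2456.9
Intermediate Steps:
j(S) = 14/S
I = 2457 (I = ((3*(-3))*13)*(-21) = -9*13*(-21) = -117*(-21) = 2457)
j(-172) + I = 14/(-172) + 2457 = 14*(-1/172) + 2457 = -7/86 + 2457 = 211295/86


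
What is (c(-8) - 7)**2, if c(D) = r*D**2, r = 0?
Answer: 49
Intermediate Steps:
c(D) = 0 (c(D) = 0*D**2 = 0)
(c(-8) - 7)**2 = (0 - 7)**2 = (-7)**2 = 49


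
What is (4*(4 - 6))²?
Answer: 64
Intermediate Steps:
(4*(4 - 6))² = (4*(-2))² = (-8)² = 64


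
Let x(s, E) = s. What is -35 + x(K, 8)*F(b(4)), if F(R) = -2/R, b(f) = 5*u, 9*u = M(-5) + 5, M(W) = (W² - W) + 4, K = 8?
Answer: -2323/65 ≈ -35.738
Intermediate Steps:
M(W) = 4 + W² - W
u = 13/3 (u = ((4 + (-5)² - 1*(-5)) + 5)/9 = ((4 + 25 + 5) + 5)/9 = (34 + 5)/9 = (⅑)*39 = 13/3 ≈ 4.3333)
b(f) = 65/3 (b(f) = 5*(13/3) = 65/3)
-35 + x(K, 8)*F(b(4)) = -35 + 8*(-2/65/3) = -35 + 8*(-2*3/65) = -35 + 8*(-6/65) = -35 - 48/65 = -2323/65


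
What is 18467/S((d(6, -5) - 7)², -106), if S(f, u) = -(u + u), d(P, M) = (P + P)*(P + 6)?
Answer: 18467/212 ≈ 87.109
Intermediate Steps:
d(P, M) = 2*P*(6 + P) (d(P, M) = (2*P)*(6 + P) = 2*P*(6 + P))
S(f, u) = -2*u
18467/S((d(6, -5) - 7)², -106) = 18467/((-2*(-106))) = 18467/212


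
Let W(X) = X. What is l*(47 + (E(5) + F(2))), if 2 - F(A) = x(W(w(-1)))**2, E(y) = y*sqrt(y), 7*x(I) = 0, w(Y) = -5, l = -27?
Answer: -1323 - 135*sqrt(5) ≈ -1624.9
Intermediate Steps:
x(I) = 0 (x(I) = (1/7)*0 = 0)
E(y) = y**(3/2)
F(A) = 2 (F(A) = 2 - 1*0**2 = 2 - 1*0 = 2 + 0 = 2)
l*(47 + (E(5) + F(2))) = -27*(47 + (5**(3/2) + 2)) = -27*(47 + (5*sqrt(5) + 2)) = -27*(47 + (2 + 5*sqrt(5))) = -27*(49 + 5*sqrt(5)) = -1323 - 135*sqrt(5)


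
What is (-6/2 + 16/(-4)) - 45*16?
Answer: -727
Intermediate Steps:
(-6/2 + 16/(-4)) - 45*16 = (-6*½ + 16*(-¼)) - 720 = (-3 - 4) - 720 = -7 - 720 = -727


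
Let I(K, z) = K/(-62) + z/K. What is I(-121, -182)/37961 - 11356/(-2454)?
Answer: 95119534123/20554662282 ≈ 4.6276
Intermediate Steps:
I(K, z) = -K/62 + z/K (I(K, z) = K*(-1/62) + z/K = -K/62 + z/K)
I(-121, -182)/37961 - 11356/(-2454) = (-1/62*(-121) - 182/(-121))/37961 - 11356/(-2454) = (121/62 - 182*(-1/121))*(1/37961) - 11356*(-1/2454) = (121/62 + 182/121)*(1/37961) + 5678/1227 = (25925/7502)*(1/37961) + 5678/1227 = 1525/16751966 + 5678/1227 = 95119534123/20554662282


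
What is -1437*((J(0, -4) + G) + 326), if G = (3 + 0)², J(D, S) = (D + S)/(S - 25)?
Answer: -13966203/29 ≈ -4.8159e+5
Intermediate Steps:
J(D, S) = (D + S)/(-25 + S)
G = 9 (G = 3² = 9)
-1437*((J(0, -4) + G) + 326) = -1437*(((0 - 4)/(-25 - 4) + 9) + 326) = -1437*((-4/(-29) + 9) + 326) = -1437*((-1/29*(-4) + 9) + 326) = -1437*((4/29 + 9) + 326) = -1437*(265/29 + 326) = -1437*9719/29 = -13966203/29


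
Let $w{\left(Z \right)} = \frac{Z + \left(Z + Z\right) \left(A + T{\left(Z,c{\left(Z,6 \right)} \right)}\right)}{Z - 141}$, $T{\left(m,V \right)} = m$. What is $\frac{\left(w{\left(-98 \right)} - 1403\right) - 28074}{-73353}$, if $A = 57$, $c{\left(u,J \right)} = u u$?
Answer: $\frac{1007563}{2504481} \approx 0.4023$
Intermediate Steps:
$c{\left(u,J \right)} = u^{2}$
$w{\left(Z \right)} = \frac{Z + 2 Z \left(57 + Z\right)}{-141 + Z}$ ($w{\left(Z \right)} = \frac{Z + \left(Z + Z\right) \left(57 + Z\right)}{Z - 141} = \frac{Z + 2 Z \left(57 + Z\right)}{-141 + Z}$)
$\frac{\left(w{\left(-98 \right)} - 1403\right) - 28074}{-73353} = \frac{\left(- \frac{98 \left(115 + 2 \left(-98\right)\right)}{-141 - 98} - 1403\right) - 28074}{-73353} = \left(\left(- \frac{98 \left(115 - 196\right)}{-239} - 1403\right) - 28074\right) \left(- \frac{1}{73353}\right) = \left(\left(\left(-98\right) \left(- \frac{1}{239}\right) \left(-81\right) - 1403\right) - 28074\right) \left(- \frac{1}{73353}\right) = \left(\left(- \frac{7938}{239} - 1403\right) - 28074\right) \left(- \frac{1}{73353}\right) = \left(- \frac{343255}{239} - 28074\right) \left(- \frac{1}{73353}\right) = \left(- \frac{7052941}{239}\right) \left(- \frac{1}{73353}\right) = \frac{1007563}{2504481}$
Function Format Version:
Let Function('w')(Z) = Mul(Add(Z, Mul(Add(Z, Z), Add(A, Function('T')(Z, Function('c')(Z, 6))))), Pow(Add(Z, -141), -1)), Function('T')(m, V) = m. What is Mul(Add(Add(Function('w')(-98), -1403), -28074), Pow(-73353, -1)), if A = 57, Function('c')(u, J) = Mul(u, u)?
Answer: Rational(1007563, 2504481) ≈ 0.40230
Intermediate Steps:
Function('c')(u, J) = Pow(u, 2)
Function('w')(Z) = Mul(Pow(Add(-141, Z), -1), Add(Z, Mul(2, Z, Add(57, Z)))) (Function('w')(Z) = Mul(Add(Z, Mul(Add(Z, Z), Add(57, Z))), Pow(Add(Z, -141), -1)) = Mul(Add(Z, Mul(Mul(2, Z), Add(57, Z))), Pow(Add(-141, Z), -1)) = Mul(Add(Z, Mul(2, Z, Add(57, Z))), Pow(Add(-141, Z), -1)) = Mul(Pow(Add(-141, Z), -1), Add(Z, Mul(2, Z, Add(57, Z)))))
Mul(Add(Add(Function('w')(-98), -1403), -28074), Pow(-73353, -1)) = Mul(Add(Add(Mul(-98, Pow(Add(-141, -98), -1), Add(115, Mul(2, -98))), -1403), -28074), Pow(-73353, -1)) = Mul(Add(Add(Mul(-98, Pow(-239, -1), Add(115, -196)), -1403), -28074), Rational(-1, 73353)) = Mul(Add(Add(Mul(-98, Rational(-1, 239), -81), -1403), -28074), Rational(-1, 73353)) = Mul(Add(Add(Rational(-7938, 239), -1403), -28074), Rational(-1, 73353)) = Mul(Add(Rational(-343255, 239), -28074), Rational(-1, 73353)) = Mul(Rational(-7052941, 239), Rational(-1, 73353)) = Rational(1007563, 2504481)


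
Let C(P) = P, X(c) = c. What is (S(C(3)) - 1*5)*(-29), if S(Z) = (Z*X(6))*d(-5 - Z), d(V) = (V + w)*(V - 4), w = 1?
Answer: -43703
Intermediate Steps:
d(V) = (1 + V)*(-4 + V) (d(V) = (V + 1)*(V - 4) = (1 + V)*(-4 + V))
S(Z) = 6*Z*(11 + (-5 - Z)² + 3*Z) (S(Z) = (Z*6)*(-4 + (-5 - Z)² - 3*(-5 - Z)) = (6*Z)*(-4 + (-5 - Z)² + (15 + 3*Z)) = (6*Z)*(11 + (-5 - Z)² + 3*Z) = 6*Z*(11 + (-5 - Z)² + 3*Z))
(S(C(3)) - 1*5)*(-29) = (6*3*(36 + 3² + 13*3) - 1*5)*(-29) = (6*3*(36 + 9 + 39) - 5)*(-29) = (6*3*84 - 5)*(-29) = (1512 - 5)*(-29) = 1507*(-29) = -43703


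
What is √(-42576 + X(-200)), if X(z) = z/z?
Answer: 5*I*√1703 ≈ 206.34*I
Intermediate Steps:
X(z) = 1
√(-42576 + X(-200)) = √(-42576 + 1) = √(-42575) = 5*I*√1703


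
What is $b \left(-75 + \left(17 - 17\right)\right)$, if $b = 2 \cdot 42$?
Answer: $-6300$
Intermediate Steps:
$b = 84$
$b \left(-75 + \left(17 - 17\right)\right) = 84 \left(-75 + \left(17 - 17\right)\right) = 84 \left(-75 + 0\right) = 84 \left(-75\right) = -6300$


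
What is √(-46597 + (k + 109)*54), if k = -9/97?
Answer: I*√383096941/97 ≈ 201.78*I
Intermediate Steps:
k = -9/97 (k = -9*1/97 = -9/97 ≈ -0.092783)
√(-46597 + (k + 109)*54) = √(-46597 + (-9/97 + 109)*54) = √(-46597 + (10564/97)*54) = √(-46597 + 570456/97) = √(-3949453/97) = I*√383096941/97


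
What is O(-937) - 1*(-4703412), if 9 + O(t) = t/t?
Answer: 4703404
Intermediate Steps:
O(t) = -8 (O(t) = -9 + t/t = -9 + 1 = -8)
O(-937) - 1*(-4703412) = -8 - 1*(-4703412) = -8 + 4703412 = 4703404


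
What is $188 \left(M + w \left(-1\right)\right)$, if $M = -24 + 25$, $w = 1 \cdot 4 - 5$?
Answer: $376$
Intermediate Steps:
$w = -1$ ($w = 4 - 5 = -1$)
$M = 1$
$188 \left(M + w \left(-1\right)\right) = 188 \left(1 - -1\right) = 188 \left(1 + 1\right) = 188 \cdot 2 = 376$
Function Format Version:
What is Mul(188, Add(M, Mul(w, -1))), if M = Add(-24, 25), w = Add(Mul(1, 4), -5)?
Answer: 376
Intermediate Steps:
w = -1 (w = Add(4, -5) = -1)
M = 1
Mul(188, Add(M, Mul(w, -1))) = Mul(188, Add(1, Mul(-1, -1))) = Mul(188, Add(1, 1)) = Mul(188, 2) = 376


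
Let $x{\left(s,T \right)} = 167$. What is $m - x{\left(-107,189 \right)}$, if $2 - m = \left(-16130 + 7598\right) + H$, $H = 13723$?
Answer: $-5356$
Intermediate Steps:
$m = -5189$ ($m = 2 - \left(\left(-16130 + 7598\right) + 13723\right) = 2 - \left(-8532 + 13723\right) = 2 - 5191 = -5189$)
$m - x{\left(-107,189 \right)} = -5189 - 167 = -5356$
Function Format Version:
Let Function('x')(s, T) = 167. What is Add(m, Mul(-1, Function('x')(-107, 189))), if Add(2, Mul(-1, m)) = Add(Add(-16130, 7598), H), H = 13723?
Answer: -5356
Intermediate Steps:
m = -5189 (m = Add(2, Mul(-1, Add(Add(-16130, 7598), 13723))) = Add(2, Mul(-1, Add(-8532, 13723))) = Add(2, Mul(-1, 5191)) = Add(2, -5191) = -5189)
Add(m, Mul(-1, Function('x')(-107, 189))) = Add(-5189, Mul(-1, 167)) = Add(-5189, -167) = -5356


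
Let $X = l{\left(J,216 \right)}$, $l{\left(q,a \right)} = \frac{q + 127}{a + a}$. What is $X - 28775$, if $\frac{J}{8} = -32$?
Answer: $- \frac{4143643}{144} \approx -28775.0$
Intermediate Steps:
$J = -256$ ($J = 8 \left(-32\right) = -256$)
$l{\left(q,a \right)} = \frac{127 + q}{2 a}$
$X = - \frac{43}{144}$ ($X = \frac{127 - 256}{2 \cdot 216} = \frac{1}{2} \cdot \frac{1}{216} \left(-129\right) = - \frac{43}{144} \approx -0.29861$)
$X - 28775 = - \frac{43}{144} - 28775 = - \frac{4143643}{144}$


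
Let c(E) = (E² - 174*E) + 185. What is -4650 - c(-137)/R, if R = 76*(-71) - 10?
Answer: -4182518/901 ≈ -4642.1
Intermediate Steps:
c(E) = 185 + E² - 174*E
R = -5406 (R = -5396 - 10 = -5406)
-4650 - c(-137)/R = -4650 - (185 + (-137)² - 174*(-137))/(-5406) = -4650 - (185 + 18769 + 23838)*(-1)/5406 = -4650 - 42792*(-1)/5406 = -4650 - 1*(-7132/901) = -4650 + 7132/901 = -4182518/901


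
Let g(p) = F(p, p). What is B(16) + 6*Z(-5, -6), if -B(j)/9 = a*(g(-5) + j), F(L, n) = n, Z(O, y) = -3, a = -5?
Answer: 477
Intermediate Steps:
g(p) = p
B(j) = -225 + 45*j (B(j) = -(-45)*(-5 + j) = -9*(25 - 5*j) = -225 + 45*j)
B(16) + 6*Z(-5, -6) = (-225 + 45*16) + 6*(-3) = (-225 + 720) - 18 = 495 - 18 = 477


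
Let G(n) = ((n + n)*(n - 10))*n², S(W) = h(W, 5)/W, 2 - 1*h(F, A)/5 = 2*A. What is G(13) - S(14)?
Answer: 92294/7 ≈ 13185.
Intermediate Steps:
h(F, A) = 10 - 10*A
S(W) = -40/W (S(W) = (10 - 10*5)/W = (10 - 50)/W = -40/W)
G(n) = 2*n³*(-10 + n) (G(n) = ((2*n)*(-10 + n))*n² = (2*n*(-10 + n))*n² = 2*n³*(-10 + n))
G(13) - S(14) = 2*13³*(-10 + 13) - (-40)/14 = 2*2197*3 - (-40)/14 = 13182 - 1*(-20/7) = 13182 + 20/7 = 92294/7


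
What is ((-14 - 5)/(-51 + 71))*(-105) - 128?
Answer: -113/4 ≈ -28.250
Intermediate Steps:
((-14 - 5)/(-51 + 71))*(-105) - 128 = -19/20*(-105) - 128 = 399/4 - 128 = -113/4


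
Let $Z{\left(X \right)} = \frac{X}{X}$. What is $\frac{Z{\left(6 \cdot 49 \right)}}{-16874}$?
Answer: $- \frac{1}{16874} \approx -5.9263 \cdot 10^{-5}$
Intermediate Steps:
$Z{\left(X \right)} = 1$
$\frac{Z{\left(6 \cdot 49 \right)}}{-16874} = 1 \frac{1}{-16874} = 1 \left(- \frac{1}{16874}\right) = - \frac{1}{16874}$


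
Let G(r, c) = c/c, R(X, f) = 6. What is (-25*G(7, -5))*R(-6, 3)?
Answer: -150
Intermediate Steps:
G(r, c) = 1
(-25*G(7, -5))*R(-6, 3) = -25*1*6 = -25*6 = -150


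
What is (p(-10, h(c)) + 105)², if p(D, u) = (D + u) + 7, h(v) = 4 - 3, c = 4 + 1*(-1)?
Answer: 10609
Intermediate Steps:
c = 3 (c = 4 - 1 = 3)
h(v) = 1
p(D, u) = 7 + D + u
(p(-10, h(c)) + 105)² = ((7 - 10 + 1) + 105)² = (-2 + 105)² = 103² = 10609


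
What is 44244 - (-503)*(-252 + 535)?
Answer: 186593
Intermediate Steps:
44244 - (-503)*(-252 + 535) = 44244 - (-503)*283 = 44244 - 1*(-142349) = 44244 + 142349 = 186593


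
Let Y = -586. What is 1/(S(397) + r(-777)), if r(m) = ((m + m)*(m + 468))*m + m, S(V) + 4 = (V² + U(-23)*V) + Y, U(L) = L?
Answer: -1/372957411 ≈ -2.6813e-9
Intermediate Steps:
S(V) = -590 + V² - 23*V (S(V) = -4 + ((V² - 23*V) - 586) = -4 + (-586 + V² - 23*V) = -590 + V² - 23*V)
r(m) = m + 2*m²*(468 + m) (r(m) = ((2*m)*(468 + m))*m + m = (2*m*(468 + m))*m + m = 2*m²*(468 + m) + m = m + 2*m²*(468 + m))
1/(S(397) + r(-777)) = 1/((-590 + 397² - 23*397) - 777*(1 + 2*(-777)² + 936*(-777))) = 1/((-590 + 157609 - 9131) - 777*(1 + 2*603729 - 727272)) = 1/(147888 - 777*(1 + 1207458 - 727272)) = 1/(147888 - 777*480187) = 1/(147888 - 373105299) = 1/(-372957411) = -1/372957411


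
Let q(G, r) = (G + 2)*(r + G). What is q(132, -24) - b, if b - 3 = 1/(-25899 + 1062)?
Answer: 359366554/24837 ≈ 14469.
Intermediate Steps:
q(G, r) = (2 + G)*(G + r)
b = 74510/24837 (b = 3 + 1/(-25899 + 1062) = 3 + 1/(-24837) = 3 - 1/24837 = 74510/24837 ≈ 3.0000)
q(132, -24) - b = (132² + 2*132 + 2*(-24) + 132*(-24)) - 1*74510/24837 = (17424 + 264 - 48 - 3168) - 74510/24837 = 14472 - 74510/24837 = 359366554/24837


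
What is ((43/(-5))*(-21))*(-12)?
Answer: -10836/5 ≈ -2167.2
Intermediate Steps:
((43/(-5))*(-21))*(-12) = ((43*(-1/5))*(-21))*(-12) = -43/5*(-21)*(-12) = (903/5)*(-12) = -10836/5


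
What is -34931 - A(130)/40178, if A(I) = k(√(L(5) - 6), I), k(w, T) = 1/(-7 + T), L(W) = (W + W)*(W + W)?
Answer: -172625299315/4941894 ≈ -34931.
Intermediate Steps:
L(W) = 4*W² (L(W) = (2*W)*(2*W) = 4*W²)
A(I) = 1/(-7 + I)
-34931 - A(130)/40178 = -34931 - 1/((-7 + 130)*40178) = -34931 - 1/(123*40178) = -34931 - 1*1/4941894 = -34931 - 1/4941894 = -172625299315/4941894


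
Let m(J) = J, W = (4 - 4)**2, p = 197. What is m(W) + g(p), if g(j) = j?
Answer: 197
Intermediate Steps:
W = 0 (W = 0**2 = 0)
m(W) + g(p) = 0 + 197 = 197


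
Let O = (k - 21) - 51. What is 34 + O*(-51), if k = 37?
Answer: 1819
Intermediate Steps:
O = -35 (O = (37 - 21) - 51 = 16 - 51 = -35)
34 + O*(-51) = 34 - 35*(-51) = 34 + 1785 = 1819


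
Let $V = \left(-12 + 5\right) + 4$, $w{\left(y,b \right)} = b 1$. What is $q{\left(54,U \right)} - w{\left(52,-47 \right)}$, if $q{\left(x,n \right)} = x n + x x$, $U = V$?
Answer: $2801$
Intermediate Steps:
$w{\left(y,b \right)} = b$
$V = -3$ ($V = -7 + 4 = -3$)
$U = -3$
$q{\left(x,n \right)} = x^{2} + n x$ ($q{\left(x,n \right)} = n x + x^{2} = x^{2} + n x$)
$q{\left(54,U \right)} - w{\left(52,-47 \right)} = 54 \left(-3 + 54\right) - -47 = 54 \cdot 51 + 47 = 2754 + 47 = 2801$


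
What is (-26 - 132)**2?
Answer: 24964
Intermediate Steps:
(-26 - 132)**2 = (-158)**2 = 24964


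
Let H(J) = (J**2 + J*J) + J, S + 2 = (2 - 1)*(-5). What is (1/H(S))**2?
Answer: 1/8281 ≈ 0.00012076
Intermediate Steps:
S = -7 (S = -2 + (2 - 1)*(-5) = -2 + 1*(-5) = -2 - 5 = -7)
H(J) = J + 2*J**2 (H(J) = (J**2 + J**2) + J = 2*J**2 + J = J + 2*J**2)
(1/H(S))**2 = (1/(-7*(1 + 2*(-7))))**2 = (1/(-7*(1 - 14)))**2 = (1/(-7*(-13)))**2 = (1/91)**2 = 1/8281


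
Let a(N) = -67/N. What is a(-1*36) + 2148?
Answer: 77395/36 ≈ 2149.9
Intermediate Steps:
a(-1*36) + 2148 = -67/((-1*36)) + 2148 = -67/(-36) + 2148 = -67*(-1/36) + 2148 = 67/36 + 2148 = 77395/36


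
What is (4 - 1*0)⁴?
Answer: 256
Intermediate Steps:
(4 - 1*0)⁴ = (4 + 0)⁴ = 4⁴ = 256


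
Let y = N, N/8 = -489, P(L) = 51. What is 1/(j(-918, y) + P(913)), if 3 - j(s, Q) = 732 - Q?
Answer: -1/4590 ≈ -0.00021786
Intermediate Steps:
N = -3912 (N = 8*(-489) = -3912)
y = -3912
j(s, Q) = -729 + Q (j(s, Q) = 3 - (732 - Q) = 3 + (-732 + Q) = -729 + Q)
1/(j(-918, y) + P(913)) = 1/((-729 - 3912) + 51) = 1/(-4641 + 51) = 1/(-4590) = -1/4590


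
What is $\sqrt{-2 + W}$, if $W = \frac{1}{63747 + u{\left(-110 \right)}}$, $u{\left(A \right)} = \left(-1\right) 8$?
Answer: $\frac{i \sqrt{8125256503}}{63739} \approx 1.4142 i$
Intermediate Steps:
$u{\left(A \right)} = -8$
$W = \frac{1}{63739}$ ($W = \frac{1}{63747 - 8} = \frac{1}{63739} \approx 1.5689 \cdot 10^{-5}$)
$\sqrt{-2 + W} = \sqrt{-2 + \frac{1}{63739}} = \sqrt{- \frac{127477}{63739}} = \frac{i \sqrt{8125256503}}{63739}$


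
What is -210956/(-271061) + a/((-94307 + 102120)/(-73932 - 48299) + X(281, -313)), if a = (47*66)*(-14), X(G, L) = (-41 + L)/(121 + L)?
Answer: -46042018617102308/1887021781393 ≈ -24399.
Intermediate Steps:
X(G, L) = (-41 + L)/(121 + L)
a = -43428 (a = 3102*(-14) = -43428)
-210956/(-271061) + a/((-94307 + 102120)/(-73932 - 48299) + X(281, -313)) = -210956/(-271061) - 43428/((-94307 + 102120)/(-73932 - 48299) + (-41 - 313)/(121 - 313)) = -210956*(-1/271061) - 43428/(7813/(-122231) - 354/(-192)) = 210956/271061 - 43428/(7813*(-1/122231) - 1/192*(-354)) = 210956/271061 - 43428/(-7813/122231 + 59/32) = 210956/271061 - 43428/6961613/3911392 = 210956/271061 - 43428*3911392/6961613 = 210956/271061 - 169863931776/6961613 = -46042018617102308/1887021781393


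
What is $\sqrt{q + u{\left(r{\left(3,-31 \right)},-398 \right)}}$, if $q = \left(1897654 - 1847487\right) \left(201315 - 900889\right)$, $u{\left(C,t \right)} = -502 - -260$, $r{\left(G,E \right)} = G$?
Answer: $10 i \sqrt{350955291} \approx 1.8734 \cdot 10^{5} i$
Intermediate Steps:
$u{\left(C,t \right)} = -242$ ($u{\left(C,t \right)} = -502 + 260 = -242$)
$q = -35095528858$ ($q = 50167 \left(-699574\right) = -35095528858$)
$\sqrt{q + u{\left(r{\left(3,-31 \right)},-398 \right)}} = \sqrt{-35095528858 - 242} = \sqrt{-35095529100} = 10 i \sqrt{350955291}$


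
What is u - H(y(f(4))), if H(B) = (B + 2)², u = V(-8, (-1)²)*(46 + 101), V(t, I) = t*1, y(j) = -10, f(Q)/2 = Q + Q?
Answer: -1240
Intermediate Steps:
f(Q) = 4*Q (f(Q) = 2*(Q + Q) = 2*(2*Q) = 4*Q)
V(t, I) = t
u = -1176 (u = -8*(46 + 101) = -8*147 = -1176)
H(B) = (2 + B)²
u - H(y(f(4))) = -1176 - (2 - 10)² = -1176 - 1*(-8)² = -1176 - 1*64 = -1176 - 64 = -1240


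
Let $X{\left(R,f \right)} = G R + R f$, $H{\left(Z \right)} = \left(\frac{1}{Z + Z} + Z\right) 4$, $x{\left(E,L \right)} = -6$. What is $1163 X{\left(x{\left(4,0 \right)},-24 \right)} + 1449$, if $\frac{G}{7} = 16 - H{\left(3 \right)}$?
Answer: $6101$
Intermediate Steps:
$H{\left(Z \right)} = \frac{2}{Z} + 4 Z$ ($H{\left(Z \right)} = \left(\frac{1}{2 Z} + Z\right) 4 = \left(Z + \frac{1}{2 Z}\right) 4 = \frac{2}{Z} + 4 Z$)
$G = \frac{70}{3}$ ($G = 7 \left(16 - \left(\frac{2}{3} + 4 \cdot 3\right)\right) = 7 \left(16 - \left(2 \cdot \frac{1}{3} + 12\right)\right) = 7 \left(16 - \left(\frac{2}{3} + 12\right)\right) = 7 \left(16 - \frac{38}{3}\right) = 7 \cdot \frac{10}{3} = \frac{70}{3} \approx 23.333$)
$X{\left(R,f \right)} = \frac{70 R}{3} + R f$
$1163 X{\left(x{\left(4,0 \right)},-24 \right)} + 1449 = 1163 \cdot \frac{1}{3} \left(-6\right) \left(70 + 3 \left(-24\right)\right) + 1449 = 1163 \cdot \frac{1}{3} \left(-6\right) \left(70 - 72\right) + 1449 = 1163 \cdot \frac{1}{3} \left(-6\right) \left(-2\right) + 1449 = 1163 \cdot 4 + 1449 = 4652 + 1449 = 6101$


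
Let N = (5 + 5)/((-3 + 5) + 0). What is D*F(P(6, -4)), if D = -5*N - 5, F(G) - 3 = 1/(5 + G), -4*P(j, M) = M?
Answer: -95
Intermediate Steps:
P(j, M) = -M/4
N = 5 (N = 10/(2 + 0) = 10/2 = 10*(½) = 5)
F(G) = 3 + 1/(5 + G)
D = -30 (D = -5*5 - 5 = -25 - 5 = -30)
D*F(P(6, -4)) = -30*(16 + 3*(-¼*(-4)))/(5 - ¼*(-4)) = -30*(16 + 3*1)/(5 + 1) = -30*(16 + 3)/6 = -5*19 = -30*19/6 = -95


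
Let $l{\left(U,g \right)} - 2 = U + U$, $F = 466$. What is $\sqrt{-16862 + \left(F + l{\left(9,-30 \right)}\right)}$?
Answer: $2 i \sqrt{4094} \approx 127.97 i$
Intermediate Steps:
$l{\left(U,g \right)} = 2 + 2 U$ ($l{\left(U,g \right)} = 2 + \left(U + U\right) = 2 + 2 U$)
$\sqrt{-16862 + \left(F + l{\left(9,-30 \right)}\right)} = \sqrt{-16862 + \left(466 + \left(2 + 2 \cdot 9\right)\right)} = \sqrt{-16862 + \left(466 + \left(2 + 18\right)\right)} = \sqrt{-16862 + \left(466 + 20\right)} = \sqrt{-16862 + 486} = \sqrt{-16376} = 2 i \sqrt{4094}$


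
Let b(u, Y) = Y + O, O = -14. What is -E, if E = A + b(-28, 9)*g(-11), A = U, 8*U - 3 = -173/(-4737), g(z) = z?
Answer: -262333/4737 ≈ -55.380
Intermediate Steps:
b(u, Y) = -14 + Y (b(u, Y) = Y - 14 = -14 + Y)
U = 1798/4737 (U = 3/8 + (-173/(-4737))/8 = 3/8 + (-1/4737*(-173))/8 = 3/8 + (⅛)*(173/4737) = 3/8 + 173/37896 = 1798/4737 ≈ 0.37957)
A = 1798/4737 ≈ 0.37957
E = 262333/4737 (E = 1798/4737 + (-14 + 9)*(-11) = 1798/4737 - 5*(-11) = 1798/4737 + 55 = 262333/4737 ≈ 55.380)
-E = -1*262333/4737 = -262333/4737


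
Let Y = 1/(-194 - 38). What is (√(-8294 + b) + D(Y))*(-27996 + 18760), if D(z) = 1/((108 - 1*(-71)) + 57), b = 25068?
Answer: -2309/59 - 9236*√16774 ≈ -1.1962e+6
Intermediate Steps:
Y = -1/232 (Y = 1/(-232) = -1/232 ≈ -0.0043103)
D(z) = 1/236 (D(z) = 1/((108 + 71) + 57) = 1/(179 + 57) = 1/236)
(√(-8294 + b) + D(Y))*(-27996 + 18760) = (√(-8294 + 25068) + 1/236)*(-27996 + 18760) = (√16774 + 1/236)*(-9236) = (1/236 + √16774)*(-9236) = -2309/59 - 9236*√16774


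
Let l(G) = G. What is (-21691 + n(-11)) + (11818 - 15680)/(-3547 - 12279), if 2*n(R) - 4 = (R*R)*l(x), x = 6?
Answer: -168750707/7913 ≈ -21326.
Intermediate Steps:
n(R) = 2 + 3*R**2 (n(R) = 2 + ((R*R)*6)/2 = 2 + (R**2*6)/2 = 2 + (6*R**2)/2 = 2 + 3*R**2)
(-21691 + n(-11)) + (11818 - 15680)/(-3547 - 12279) = (-21691 + (2 + 3*(-11)**2)) + (11818 - 15680)/(-3547 - 12279) = (-21691 + (2 + 3*121)) - 3862/(-15826) = (-21691 + (2 + 363)) - 3862*(-1/15826) = (-21691 + 365) + 1931/7913 = -21326 + 1931/7913 = -168750707/7913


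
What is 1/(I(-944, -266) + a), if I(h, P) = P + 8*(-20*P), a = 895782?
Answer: 1/938076 ≈ 1.0660e-6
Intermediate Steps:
I(h, P) = -159*P (I(h, P) = P - 160*P = -159*P)
1/(I(-944, -266) + a) = 1/(-159*(-266) + 895782) = 1/(42294 + 895782) = 1/938076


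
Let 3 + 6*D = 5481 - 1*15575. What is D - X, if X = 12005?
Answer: -82127/6 ≈ -13688.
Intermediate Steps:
D = -10097/6 (D = -½ + (5481 - 1*15575)/6 = -½ + (5481 - 15575)/6 = -½ + (⅙)*(-10094) = -½ - 5047/3 = -10097/6 ≈ -1682.8)
D - X = -10097/6 - 1*12005 = -10097/6 - 12005 = -82127/6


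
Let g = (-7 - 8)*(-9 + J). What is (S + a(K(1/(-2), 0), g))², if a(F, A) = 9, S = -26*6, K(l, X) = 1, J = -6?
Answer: 21609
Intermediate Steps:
g = 225 (g = (-7 - 8)*(-9 - 6) = -15*(-15) = 225)
S = -156
(S + a(K(1/(-2), 0), g))² = (-156 + 9)² = (-147)² = 21609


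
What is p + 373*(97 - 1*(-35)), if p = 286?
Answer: 49522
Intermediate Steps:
p + 373*(97 - 1*(-35)) = 286 + 373*(97 - 1*(-35)) = 286 + 373*(97 + 35) = 286 + 373*132 = 286 + 49236 = 49522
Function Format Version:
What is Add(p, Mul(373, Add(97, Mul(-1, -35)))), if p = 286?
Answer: 49522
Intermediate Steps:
Add(p, Mul(373, Add(97, Mul(-1, -35)))) = Add(286, Mul(373, Add(97, Mul(-1, -35)))) = Add(286, Mul(373, Add(97, 35))) = Add(286, Mul(373, 132)) = Add(286, 49236) = 49522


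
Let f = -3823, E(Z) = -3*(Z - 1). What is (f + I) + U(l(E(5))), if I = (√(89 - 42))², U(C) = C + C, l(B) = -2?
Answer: -3780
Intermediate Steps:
E(Z) = 3 - 3*Z (E(Z) = -3*(-1 + Z) = 3 - 3*Z)
U(C) = 2*C
I = 47 (I = (√47)² = 47)
(f + I) + U(l(E(5))) = (-3823 + 47) + 2*(-2) = -3776 - 4 = -3780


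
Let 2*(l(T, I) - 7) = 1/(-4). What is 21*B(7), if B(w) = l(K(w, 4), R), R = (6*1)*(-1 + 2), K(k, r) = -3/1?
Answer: 1155/8 ≈ 144.38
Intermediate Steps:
K(k, r) = -3 (K(k, r) = -3*1 = -3)
R = 6 (R = 6*1 = 6)
l(T, I) = 55/8 (l(T, I) = 7 + (½)/(-4) = 7 + (½)*(-¼) = 7 - ⅛ = 55/8)
B(w) = 55/8
21*B(7) = 21*(55/8) = 1155/8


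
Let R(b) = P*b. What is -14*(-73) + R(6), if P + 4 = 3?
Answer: 1016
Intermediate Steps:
P = -1 (P = -4 + 3 = -1)
R(b) = -b
-14*(-73) + R(6) = -14*(-73) - 1*6 = 1022 - 6 = 1016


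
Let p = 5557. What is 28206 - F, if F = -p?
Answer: 33763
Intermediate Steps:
F = -5557 (F = -1*5557 = -5557)
28206 - F = 28206 - 1*(-5557) = 28206 + 5557 = 33763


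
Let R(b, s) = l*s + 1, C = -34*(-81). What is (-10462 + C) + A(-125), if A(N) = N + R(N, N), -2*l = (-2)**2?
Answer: -7582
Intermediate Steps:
l = -2 (l = -1/2*(-2)**2 = -1/2*4 = -2)
C = 2754
R(b, s) = 1 - 2*s (R(b, s) = -2*s + 1 = 1 - 2*s)
A(N) = 1 - N (A(N) = N + (1 - 2*N) = 1 - N)
(-10462 + C) + A(-125) = (-10462 + 2754) + (1 - 1*(-125)) = -7708 + (1 + 125) = -7708 + 126 = -7582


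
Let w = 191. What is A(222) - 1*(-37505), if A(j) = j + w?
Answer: 37918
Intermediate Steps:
A(j) = 191 + j (A(j) = j + 191 = 191 + j)
A(222) - 1*(-37505) = (191 + 222) - 1*(-37505) = 413 + 37505 = 37918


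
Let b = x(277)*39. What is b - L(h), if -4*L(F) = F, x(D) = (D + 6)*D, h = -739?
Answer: 12228257/4 ≈ 3.0571e+6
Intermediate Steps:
x(D) = D*(6 + D) (x(D) = (6 + D)*D = D*(6 + D))
L(F) = -F/4
b = 3057249 (b = (277*(6 + 277))*39 = (277*283)*39 = 78391*39 = 3057249)
b - L(h) = 3057249 - (-1)*(-739)/4 = 3057249 - 1*739/4 = 3057249 - 739/4 = 12228257/4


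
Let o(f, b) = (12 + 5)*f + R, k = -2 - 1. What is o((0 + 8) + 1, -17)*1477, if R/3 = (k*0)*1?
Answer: 225981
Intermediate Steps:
k = -3
R = 0 (R = 3*(-3*0*1) = 3*(0*1) = 3*0 = 0)
o(f, b) = 17*f (o(f, b) = (12 + 5)*f + 0 = 17*f + 0 = 17*f)
o((0 + 8) + 1, -17)*1477 = (17*((0 + 8) + 1))*1477 = (17*(8 + 1))*1477 = (17*9)*1477 = 153*1477 = 225981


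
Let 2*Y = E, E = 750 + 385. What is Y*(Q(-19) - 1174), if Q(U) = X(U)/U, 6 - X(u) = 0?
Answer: -12662060/19 ≈ -6.6642e+5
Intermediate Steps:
X(u) = 6 (X(u) = 6 - 1*0 = 6 + 0 = 6)
Q(U) = 6/U
E = 1135
Y = 1135/2 (Y = (1/2)*1135 = 1135/2 ≈ 567.50)
Y*(Q(-19) - 1174) = 1135*(6/(-19) - 1174)/2 = 1135*(6*(-1/19) - 1174)/2 = 1135*(-6/19 - 1174)/2 = (1135/2)*(-22312/19) = -12662060/19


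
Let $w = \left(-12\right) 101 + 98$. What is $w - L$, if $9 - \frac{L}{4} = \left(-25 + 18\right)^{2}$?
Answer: $-954$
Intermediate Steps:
$w = -1114$ ($w = -1212 + 98 = -1114$)
$L = -160$ ($L = 36 - 4 \left(-25 + 18\right)^{2} = 36 - 4 \left(-7\right)^{2} = 36 - 196 = -160$)
$w - L = -1114 - -160 = -1114 + 160 = -954$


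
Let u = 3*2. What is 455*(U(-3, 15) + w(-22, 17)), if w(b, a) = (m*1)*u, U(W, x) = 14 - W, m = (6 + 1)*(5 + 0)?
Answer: 103285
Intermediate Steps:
u = 6
m = 35 (m = 7*5 = 35)
w(b, a) = 210 (w(b, a) = (35*1)*6 = 35*6 = 210)
455*(U(-3, 15) + w(-22, 17)) = 455*((14 - 1*(-3)) + 210) = 455*((14 + 3) + 210) = 455*(17 + 210) = 455*227 = 103285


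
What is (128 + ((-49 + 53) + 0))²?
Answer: 17424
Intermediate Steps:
(128 + ((-49 + 53) + 0))² = (128 + (4 + 0))² = (128 + 4)² = 132² = 17424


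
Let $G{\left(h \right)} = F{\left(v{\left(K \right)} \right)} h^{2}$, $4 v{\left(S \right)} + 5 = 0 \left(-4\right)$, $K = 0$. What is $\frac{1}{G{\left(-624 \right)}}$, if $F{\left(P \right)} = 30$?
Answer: $\frac{1}{11681280} \approx 8.5607 \cdot 10^{-8}$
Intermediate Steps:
$v{\left(S \right)} = - \frac{5}{4}$ ($v{\left(S \right)} = - \frac{5}{4} + \frac{0 \left(-4\right)}{4} = - \frac{5}{4} + \frac{1}{4} \cdot 0 = - \frac{5}{4} + 0 = - \frac{5}{4}$)
$G{\left(h \right)} = 30 h^{2}$
$\frac{1}{G{\left(-624 \right)}} = \frac{1}{30 \left(-624\right)^{2}} = \frac{1}{30 \cdot 389376} = \frac{1}{11681280}$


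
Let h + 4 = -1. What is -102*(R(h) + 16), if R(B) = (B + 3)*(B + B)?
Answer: -3672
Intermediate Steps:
h = -5 (h = -4 - 1 = -5)
R(B) = 2*B*(3 + B) (R(B) = (3 + B)*(2*B) = 2*B*(3 + B))
-102*(R(h) + 16) = -102*(2*(-5)*(3 - 5) + 16) = -102*(2*(-5)*(-2) + 16) = -102*(20 + 16) = -102*36 = -3672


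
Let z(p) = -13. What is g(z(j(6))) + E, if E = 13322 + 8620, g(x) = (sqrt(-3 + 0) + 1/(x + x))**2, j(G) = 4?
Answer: 14830765/676 - I*sqrt(3)/13 ≈ 21939.0 - 0.13323*I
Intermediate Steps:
g(x) = (1/(2*x) + I*sqrt(3))**2 (g(x) = (sqrt(-3) + 1/(2*x))**2 = (I*sqrt(3) + 1/(2*x))**2 = (1/(2*x) + I*sqrt(3))**2)
E = 21942
g(z(j(6))) + E = (1/4)*(1 + 2*I*(-13)*sqrt(3))**2/(-13)**2 + 21942 = (1/4)*(1/169)*(1 - 26*I*sqrt(3))**2 + 21942 = (1 - 26*I*sqrt(3))**2/676 + 21942 = 21942 + (1 - 26*I*sqrt(3))**2/676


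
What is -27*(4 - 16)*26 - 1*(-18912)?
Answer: 27336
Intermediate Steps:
-27*(4 - 16)*26 - 1*(-18912) = -27*(-12)*26 + 18912 = 324*26 + 18912 = 8424 + 18912 = 27336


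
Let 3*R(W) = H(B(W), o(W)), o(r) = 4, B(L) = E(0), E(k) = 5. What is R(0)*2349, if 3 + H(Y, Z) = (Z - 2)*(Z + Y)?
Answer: 11745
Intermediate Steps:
B(L) = 5
H(Y, Z) = -3 + (-2 + Z)*(Y + Z) (H(Y, Z) = -3 + (Z - 2)*(Z + Y) = -3 + (-2 + Z)*(Y + Z))
R(W) = 5 (R(W) = (-3 + 4**2 - 2*5 - 2*4 + 5*4)/3 = (-3 + 16 - 10 - 8 + 20)/3 = (1/3)*15 = 5)
R(0)*2349 = 5*2349 = 11745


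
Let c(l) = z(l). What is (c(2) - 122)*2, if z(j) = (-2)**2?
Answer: -236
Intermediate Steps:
z(j) = 4
c(l) = 4
(c(2) - 122)*2 = (4 - 122)*2 = -118*2 = -236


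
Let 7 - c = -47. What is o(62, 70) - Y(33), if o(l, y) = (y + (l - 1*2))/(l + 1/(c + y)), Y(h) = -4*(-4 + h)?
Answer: 908044/7689 ≈ 118.10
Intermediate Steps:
c = 54 (c = 7 - 1*(-47) = 7 + 47 = 54)
Y(h) = 16 - 4*h
o(l, y) = (-2 + l + y)/(l + 1/(54 + y)) (o(l, y) = (y + (l - 1*2))/(l + 1/(54 + y)) = (y + (l - 2))/(l + 1/(54 + y)) = (y + (-2 + l))/(l + 1/(54 + y)) = (-2 + l + y)/(l + 1/(54 + y)))
o(62, 70) - Y(33) = (-108 + 70² + 52*70 + 54*62 + 62*70)/(1 + 54*62 + 62*70) - (16 - 4*33) = (-108 + 4900 + 3640 + 3348 + 4340)/(1 + 3348 + 4340) - (16 - 132) = 16120/7689 - 1*(-116) = (1/7689)*16120 + 116 = 16120/7689 + 116 = 908044/7689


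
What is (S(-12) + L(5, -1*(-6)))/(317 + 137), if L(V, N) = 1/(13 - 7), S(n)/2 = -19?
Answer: -1/12 ≈ -0.083333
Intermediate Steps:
S(n) = -38 (S(n) = 2*(-19) = -38)
L(V, N) = ⅙ (L(V, N) = 1/6 = ⅙)
(S(-12) + L(5, -1*(-6)))/(317 + 137) = (-38 + ⅙)/(317 + 137) = -227/6/454 = -227/6*1/454 = -1/12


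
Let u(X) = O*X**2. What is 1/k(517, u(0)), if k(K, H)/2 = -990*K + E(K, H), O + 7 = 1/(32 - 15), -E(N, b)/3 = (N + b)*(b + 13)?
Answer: -1/1063986 ≈ -9.3986e-7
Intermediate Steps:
E(N, b) = -3*(13 + b)*(N + b) (E(N, b) = -3*(N + b)*(b + 13) = -3*(N + b)*(13 + b) = -3*(13 + b)*(N + b))
O = -118/17 (O = -7 + 1/(32 - 15) = -7 + 1/17 = -118/17 ≈ -6.9412)
u(X) = -118*X**2/17
k(K, H) = -2058*K - 78*H - 6*H**2 - 6*H*K (k(K, H) = 2*(-990*K + (-39*K - 39*H - 3*H**2 - 3*K*H)) = 2*(-990*K + (-39*K - 39*H - 3*H**2 - 3*H*K)) = 2*(-990*K + (-39*H - 39*K - 3*H**2 - 3*H*K)) = 2*(-1029*K - 39*H - 3*H**2 - 3*H*K) = -2058*K - 78*H - 6*H**2 - 6*H*K)
1/k(517, u(0)) = 1/(-2058*517 - (-9204)*0**2/17 - 6*(-118/17*0**2)**2 - 6*(-118/17*0**2)*517) = 1/(-1063986 - (-9204)*0/17 - 6*(-118/17*0)**2 - 6*(-118/17*0)*517) = 1/(-1063986 - 78*0 - 6*0**2 - 6*0*517) = 1/(-1063986 + 0 - 6*0 + 0) = 1/(-1063986 + 0 + 0 + 0) = 1/(-1063986) = -1/1063986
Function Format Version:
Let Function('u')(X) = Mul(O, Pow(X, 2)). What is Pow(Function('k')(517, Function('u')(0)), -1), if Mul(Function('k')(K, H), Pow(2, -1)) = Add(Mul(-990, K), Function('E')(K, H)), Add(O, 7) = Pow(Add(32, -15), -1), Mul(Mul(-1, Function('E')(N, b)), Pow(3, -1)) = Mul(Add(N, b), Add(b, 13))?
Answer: Rational(-1, 1063986) ≈ -9.3986e-7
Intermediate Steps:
Function('E')(N, b) = Mul(-3, Add(13, b), Add(N, b)) (Function('E')(N, b) = Mul(-3, Mul(Add(N, b), Add(b, 13))) = Mul(-3, Mul(Add(N, b), Add(13, b))) = Mul(-3, Mul(Add(13, b), Add(N, b))) = Mul(-3, Add(13, b), Add(N, b)))
O = Rational(-118, 17) (O = Add(-7, Pow(Add(32, -15), -1)) = Add(-7, Pow(17, -1)) = Add(-7, Rational(1, 17)) = Rational(-118, 17) ≈ -6.9412)
Function('u')(X) = Mul(Rational(-118, 17), Pow(X, 2))
Function('k')(K, H) = Add(Mul(-2058, K), Mul(-78, H), Mul(-6, Pow(H, 2)), Mul(-6, H, K)) (Function('k')(K, H) = Mul(2, Add(Mul(-990, K), Add(Mul(-39, K), Mul(-39, H), Mul(-3, Pow(H, 2)), Mul(-3, K, H)))) = Mul(2, Add(Mul(-990, K), Add(Mul(-39, K), Mul(-39, H), Mul(-3, Pow(H, 2)), Mul(-3, H, K)))) = Mul(2, Add(Mul(-990, K), Add(Mul(-39, H), Mul(-39, K), Mul(-3, Pow(H, 2)), Mul(-3, H, K)))) = Mul(2, Add(Mul(-1029, K), Mul(-39, H), Mul(-3, Pow(H, 2)), Mul(-3, H, K))) = Add(Mul(-2058, K), Mul(-78, H), Mul(-6, Pow(H, 2)), Mul(-6, H, K)))
Pow(Function('k')(517, Function('u')(0)), -1) = Pow(Add(Mul(-2058, 517), Mul(-78, Mul(Rational(-118, 17), Pow(0, 2))), Mul(-6, Pow(Mul(Rational(-118, 17), Pow(0, 2)), 2)), Mul(-6, Mul(Rational(-118, 17), Pow(0, 2)), 517)), -1) = Pow(Add(-1063986, Mul(-78, Mul(Rational(-118, 17), 0)), Mul(-6, Pow(Mul(Rational(-118, 17), 0), 2)), Mul(-6, Mul(Rational(-118, 17), 0), 517)), -1) = Pow(Add(-1063986, Mul(-78, 0), Mul(-6, Pow(0, 2)), Mul(-6, 0, 517)), -1) = Pow(Add(-1063986, 0, Mul(-6, 0), 0), -1) = Pow(Add(-1063986, 0, 0, 0), -1) = Pow(-1063986, -1) = Rational(-1, 1063986)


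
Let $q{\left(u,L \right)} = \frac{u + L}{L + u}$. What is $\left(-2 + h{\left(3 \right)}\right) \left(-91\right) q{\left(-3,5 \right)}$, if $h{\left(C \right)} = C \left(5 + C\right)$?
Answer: $-2002$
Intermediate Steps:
$q{\left(u,L \right)} = 1$ ($q{\left(u,L \right)} = \frac{L + u}{L + u} = 1$)
$\left(-2 + h{\left(3 \right)}\right) \left(-91\right) q{\left(-3,5 \right)} = \left(-2 + 3 \left(5 + 3\right)\right) \left(-91\right) 1 = \left(-2 + 3 \cdot 8\right) \left(-91\right) 1 = \left(-2 + 24\right) \left(-91\right) 1 = 22 \left(-91\right) 1 = \left(-2002\right) 1 = -2002$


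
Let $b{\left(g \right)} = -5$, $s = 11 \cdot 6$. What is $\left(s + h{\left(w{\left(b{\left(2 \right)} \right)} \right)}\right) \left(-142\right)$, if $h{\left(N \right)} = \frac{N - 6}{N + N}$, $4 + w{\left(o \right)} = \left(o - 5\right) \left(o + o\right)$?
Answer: $- \frac{151017}{16} \approx -9438.6$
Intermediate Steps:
$s = 66$
$w{\left(o \right)} = -4 + 2 o \left(-5 + o\right)$ ($w{\left(o \right)} = -4 + \left(o - 5\right) \left(o + o\right) = -4 + \left(-5 + o\right) 2 o = -4 + 2 o \left(-5 + o\right)$)
$h{\left(N \right)} = \frac{-6 + N}{2 N}$
$\left(s + h{\left(w{\left(b{\left(2 \right)} \right)} \right)}\right) \left(-142\right) = \left(66 + \frac{-6 - \left(-46 - 50\right)}{2 \left(-4 - -50 + 2 \left(-5\right)^{2}\right)}\right) \left(-142\right) = \left(66 + \frac{-6 + \left(-4 + 50 + 2 \cdot 25\right)}{2 \left(-4 + 50 + 2 \cdot 25\right)}\right) \left(-142\right) = \left(66 + \frac{-6 + \left(-4 + 50 + 50\right)}{2 \left(-4 + 50 + 50\right)}\right) \left(-142\right) = \left(66 + \frac{-6 + 96}{2 \cdot 96}\right) \left(-142\right) = \left(66 + \frac{1}{2} \cdot \frac{1}{96} \cdot 90\right) \left(-142\right) = \left(66 + \frac{15}{32}\right) \left(-142\right) = \frac{2127}{32} \left(-142\right) = - \frac{151017}{16}$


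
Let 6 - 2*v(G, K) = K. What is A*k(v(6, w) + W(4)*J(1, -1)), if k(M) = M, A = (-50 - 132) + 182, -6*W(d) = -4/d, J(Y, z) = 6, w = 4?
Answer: 0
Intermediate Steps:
v(G, K) = 3 - K/2
W(d) = 2/(3*d) (W(d) = -(-2)/(3*d) = 2/(3*d))
A = 0 (A = -182 + 182 = 0)
A*k(v(6, w) + W(4)*J(1, -1)) = 0*((3 - ½*4) + ((⅔)/4)*6) = 0*((3 - 2) + ((⅔)*(¼))*6) = 0*(1 + (⅙)*6) = 0*(1 + 1) = 0*2 = 0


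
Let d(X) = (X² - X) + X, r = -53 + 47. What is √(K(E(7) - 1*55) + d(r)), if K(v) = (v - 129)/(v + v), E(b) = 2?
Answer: √105947/53 ≈ 6.1414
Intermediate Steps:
r = -6
d(X) = X²
K(v) = (-129 + v)/(2*v) (K(v) = (-129 + v)/((2*v)) = (-129 + v)*(1/(2*v)) = (-129 + v)/(2*v))
√(K(E(7) - 1*55) + d(r)) = √((-129 + (2 - 1*55))/(2*(2 - 1*55)) + (-6)²) = √((-129 + (2 - 55))/(2*(2 - 55)) + 36) = √((½)*(-129 - 53)/(-53) + 36) = √((½)*(-1/53)*(-182) + 36) = √(91/53 + 36) = √(1999/53) = √105947/53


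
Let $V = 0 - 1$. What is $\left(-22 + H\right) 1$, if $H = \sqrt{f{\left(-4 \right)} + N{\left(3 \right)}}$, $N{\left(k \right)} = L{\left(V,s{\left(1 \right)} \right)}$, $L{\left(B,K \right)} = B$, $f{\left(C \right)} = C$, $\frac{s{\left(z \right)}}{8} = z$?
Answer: $-22 + i \sqrt{5} \approx -22.0 + 2.2361 i$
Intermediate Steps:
$s{\left(z \right)} = 8 z$
$V = -1$
$N{\left(k \right)} = -1$
$H = i \sqrt{5}$ ($H = \sqrt{-4 - 1} = \sqrt{-5} = i \sqrt{5} \approx 2.2361 i$)
$\left(-22 + H\right) 1 = \left(-22 + i \sqrt{5}\right) 1 = -22 + i \sqrt{5}$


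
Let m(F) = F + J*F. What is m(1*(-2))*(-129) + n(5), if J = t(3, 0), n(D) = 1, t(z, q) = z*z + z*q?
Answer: 2581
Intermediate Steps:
t(z, q) = z² + q*z
J = 9 (J = 3*(0 + 3) = 3*3 = 9)
m(F) = 10*F (m(F) = F + 9*F = 10*F)
m(1*(-2))*(-129) + n(5) = (10*(1*(-2)))*(-129) + 1 = (10*(-2))*(-129) + 1 = -20*(-129) + 1 = 2580 + 1 = 2581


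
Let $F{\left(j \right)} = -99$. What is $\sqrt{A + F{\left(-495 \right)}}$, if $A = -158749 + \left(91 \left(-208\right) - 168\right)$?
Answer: $2 i \sqrt{44486} \approx 421.83 i$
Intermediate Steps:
$A = -177845$ ($A = -158749 - 19096 = -177845$)
$\sqrt{A + F{\left(-495 \right)}} = \sqrt{-177845 - 99} = \sqrt{-177944} = 2 i \sqrt{44486}$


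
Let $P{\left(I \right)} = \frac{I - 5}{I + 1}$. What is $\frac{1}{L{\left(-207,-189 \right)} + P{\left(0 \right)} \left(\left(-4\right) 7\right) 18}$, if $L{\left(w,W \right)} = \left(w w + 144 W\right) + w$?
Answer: $\frac{1}{17946} \approx 5.5723 \cdot 10^{-5}$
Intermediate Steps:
$L{\left(w,W \right)} = w + w^{2} + 144 W$ ($L{\left(w,W \right)} = \left(w^{2} + 144 W\right) + w = w + w^{2} + 144 W$)
$P{\left(I \right)} = \frac{-5 + I}{1 + I}$
$\frac{1}{L{\left(-207,-189 \right)} + P{\left(0 \right)} \left(\left(-4\right) 7\right) 18} = \frac{1}{\left(-207 + \left(-207\right)^{2} + 144 \left(-189\right)\right) + \frac{-5 + 0}{1 + 0} \left(\left(-4\right) 7\right) 18} = \frac{1}{\left(-207 + 42849 - 27216\right) + 1^{-1} \left(-5\right) \left(-28\right) 18} = \frac{1}{15426 + 1 \left(-5\right) \left(-28\right) 18} = \frac{1}{15426 + \left(-5\right) \left(-28\right) 18} = \frac{1}{15426 + 140 \cdot 18} = \frac{1}{15426 + 2520} = \frac{1}{17946}$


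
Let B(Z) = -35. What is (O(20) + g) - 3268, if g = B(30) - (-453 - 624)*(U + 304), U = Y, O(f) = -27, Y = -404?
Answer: -111030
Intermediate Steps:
U = -404
g = -107735 (g = -35 - (-453 - 624)*(-404 + 304) = -35 - (-1077)*(-100) = -35 - 1*107700 = -35 - 107700 = -107735)
(O(20) + g) - 3268 = (-27 - 107735) - 3268 = -107762 - 3268 = -111030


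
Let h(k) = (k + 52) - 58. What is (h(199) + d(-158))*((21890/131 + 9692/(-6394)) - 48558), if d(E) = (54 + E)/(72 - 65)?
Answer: -25273052254094/2931649 ≈ -8.6208e+6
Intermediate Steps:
d(E) = 54/7 + E/7 (d(E) = (54 + E)/7 = (54 + E)*(⅐) = 54/7 + E/7)
h(k) = -6 + k (h(k) = (52 + k) - 58 = -6 + k)
(h(199) + d(-158))*((21890/131 + 9692/(-6394)) - 48558) = ((-6 + 199) + (54/7 + (⅐)*(-158)))*((21890/131 + 9692/(-6394)) - 48558) = (193 + (54/7 - 158/7))*((21890*(1/131) + 9692*(-1/6394)) - 48558) = (193 - 104/7)*((21890/131 - 4846/3197) - 48558) = 1247*(69347504/418807 - 48558)/7 = (1247/7)*(-20267082802/418807) = -25273052254094/2931649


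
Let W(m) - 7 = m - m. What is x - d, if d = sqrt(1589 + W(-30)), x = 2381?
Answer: 2381 - 2*sqrt(399) ≈ 2341.1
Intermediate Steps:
W(m) = 7 (W(m) = 7 + (m - m) = 7 + 0 = 7)
d = 2*sqrt(399) (d = sqrt(1589 + 7) = sqrt(1596) = 2*sqrt(399) ≈ 39.950)
x - d = 2381 - 2*sqrt(399)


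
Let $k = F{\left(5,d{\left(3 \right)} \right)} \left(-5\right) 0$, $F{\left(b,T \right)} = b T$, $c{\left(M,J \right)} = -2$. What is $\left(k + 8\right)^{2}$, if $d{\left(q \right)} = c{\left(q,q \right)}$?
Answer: $64$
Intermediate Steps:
$d{\left(q \right)} = -2$
$F{\left(b,T \right)} = T b$
$k = 0$ ($k = \left(-2\right) 5 \left(-5\right) 0 = \left(-10\right) \left(-5\right) 0 = 50 \cdot 0 = 0$)
$\left(k + 8\right)^{2} = \left(0 + 8\right)^{2} = 8^{2} = 64$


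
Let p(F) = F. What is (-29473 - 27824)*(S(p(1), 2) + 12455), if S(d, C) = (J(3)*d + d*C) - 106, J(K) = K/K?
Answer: -707732544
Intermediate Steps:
J(K) = 1
S(d, C) = -106 + d + C*d (S(d, C) = (1*d + d*C) - 106 = (d + C*d) - 106 = -106 + d + C*d)
(-29473 - 27824)*(S(p(1), 2) + 12455) = (-29473 - 27824)*((-106 + 1 + 2*1) + 12455) = -57297*((-106 + 1 + 2) + 12455) = -57297*(-103 + 12455) = -57297*12352 = -707732544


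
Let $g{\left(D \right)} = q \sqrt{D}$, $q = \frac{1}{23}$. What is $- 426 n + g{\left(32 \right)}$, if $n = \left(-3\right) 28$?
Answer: $35784 + \frac{4 \sqrt{2}}{23} \approx 35784.0$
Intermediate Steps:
$n = -84$
$q = \frac{1}{23} \approx 0.043478$
$g{\left(D \right)} = \frac{\sqrt{D}}{23}$
$- 426 n + g{\left(32 \right)} = \left(-426\right) \left(-84\right) + \frac{\sqrt{32}}{23} = 35784 + \frac{4 \sqrt{2}}{23}$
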